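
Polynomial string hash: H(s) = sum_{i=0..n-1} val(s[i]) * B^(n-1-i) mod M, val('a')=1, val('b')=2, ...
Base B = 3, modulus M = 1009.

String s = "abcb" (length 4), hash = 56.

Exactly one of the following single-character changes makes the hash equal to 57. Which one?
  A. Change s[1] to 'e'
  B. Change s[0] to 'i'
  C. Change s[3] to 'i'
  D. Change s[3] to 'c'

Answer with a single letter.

Option A: s[1]='b'->'e', delta=(5-2)*3^2 mod 1009 = 27, hash=56+27 mod 1009 = 83
Option B: s[0]='a'->'i', delta=(9-1)*3^3 mod 1009 = 216, hash=56+216 mod 1009 = 272
Option C: s[3]='b'->'i', delta=(9-2)*3^0 mod 1009 = 7, hash=56+7 mod 1009 = 63
Option D: s[3]='b'->'c', delta=(3-2)*3^0 mod 1009 = 1, hash=56+1 mod 1009 = 57 <-- target

Answer: D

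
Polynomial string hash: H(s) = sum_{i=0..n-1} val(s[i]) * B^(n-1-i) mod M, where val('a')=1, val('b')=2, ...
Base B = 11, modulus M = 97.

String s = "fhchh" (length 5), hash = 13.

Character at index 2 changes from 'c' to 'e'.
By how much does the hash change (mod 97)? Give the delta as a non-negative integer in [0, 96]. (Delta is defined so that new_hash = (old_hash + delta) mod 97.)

Delta formula: (val(new) - val(old)) * B^(n-1-k) mod M
  val('e') - val('c') = 5 - 3 = 2
  B^(n-1-k) = 11^2 mod 97 = 24
  Delta = 2 * 24 mod 97 = 48

Answer: 48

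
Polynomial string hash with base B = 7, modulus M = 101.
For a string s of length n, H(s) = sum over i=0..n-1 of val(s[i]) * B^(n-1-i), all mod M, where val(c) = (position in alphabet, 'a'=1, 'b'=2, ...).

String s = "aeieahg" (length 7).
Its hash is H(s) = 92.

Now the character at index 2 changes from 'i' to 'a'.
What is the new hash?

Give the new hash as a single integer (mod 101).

val('i') = 9, val('a') = 1
Position k = 2, exponent = n-1-k = 4
B^4 mod M = 7^4 mod 101 = 78
Delta = (1 - 9) * 78 mod 101 = 83
New hash = (92 + 83) mod 101 = 74

Answer: 74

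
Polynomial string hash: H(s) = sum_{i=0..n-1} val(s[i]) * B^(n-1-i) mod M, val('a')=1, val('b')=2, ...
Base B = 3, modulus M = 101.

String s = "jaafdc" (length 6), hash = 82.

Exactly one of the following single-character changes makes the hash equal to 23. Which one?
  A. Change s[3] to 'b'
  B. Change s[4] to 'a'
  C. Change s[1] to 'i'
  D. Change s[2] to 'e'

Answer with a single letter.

Answer: C

Derivation:
Option A: s[3]='f'->'b', delta=(2-6)*3^2 mod 101 = 65, hash=82+65 mod 101 = 46
Option B: s[4]='d'->'a', delta=(1-4)*3^1 mod 101 = 92, hash=82+92 mod 101 = 73
Option C: s[1]='a'->'i', delta=(9-1)*3^4 mod 101 = 42, hash=82+42 mod 101 = 23 <-- target
Option D: s[2]='a'->'e', delta=(5-1)*3^3 mod 101 = 7, hash=82+7 mod 101 = 89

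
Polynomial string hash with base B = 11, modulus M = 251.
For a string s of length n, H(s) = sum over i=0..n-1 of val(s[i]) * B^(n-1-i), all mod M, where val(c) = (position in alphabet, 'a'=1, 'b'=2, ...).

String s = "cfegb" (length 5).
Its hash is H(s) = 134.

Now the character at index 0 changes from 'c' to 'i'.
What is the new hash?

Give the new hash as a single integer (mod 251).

Answer: 130

Derivation:
val('c') = 3, val('i') = 9
Position k = 0, exponent = n-1-k = 4
B^4 mod M = 11^4 mod 251 = 83
Delta = (9 - 3) * 83 mod 251 = 247
New hash = (134 + 247) mod 251 = 130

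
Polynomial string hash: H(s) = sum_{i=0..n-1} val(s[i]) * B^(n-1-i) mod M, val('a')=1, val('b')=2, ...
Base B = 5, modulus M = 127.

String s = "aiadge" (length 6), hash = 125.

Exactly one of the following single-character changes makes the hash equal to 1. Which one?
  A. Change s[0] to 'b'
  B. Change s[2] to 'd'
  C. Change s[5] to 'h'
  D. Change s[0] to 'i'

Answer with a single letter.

Answer: C

Derivation:
Option A: s[0]='a'->'b', delta=(2-1)*5^5 mod 127 = 77, hash=125+77 mod 127 = 75
Option B: s[2]='a'->'d', delta=(4-1)*5^3 mod 127 = 121, hash=125+121 mod 127 = 119
Option C: s[5]='e'->'h', delta=(8-5)*5^0 mod 127 = 3, hash=125+3 mod 127 = 1 <-- target
Option D: s[0]='a'->'i', delta=(9-1)*5^5 mod 127 = 108, hash=125+108 mod 127 = 106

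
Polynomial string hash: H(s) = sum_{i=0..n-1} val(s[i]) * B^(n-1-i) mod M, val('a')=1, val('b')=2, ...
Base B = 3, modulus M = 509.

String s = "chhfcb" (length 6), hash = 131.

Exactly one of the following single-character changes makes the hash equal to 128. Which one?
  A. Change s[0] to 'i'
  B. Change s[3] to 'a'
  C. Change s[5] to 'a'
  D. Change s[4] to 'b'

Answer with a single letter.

Answer: D

Derivation:
Option A: s[0]='c'->'i', delta=(9-3)*3^5 mod 509 = 440, hash=131+440 mod 509 = 62
Option B: s[3]='f'->'a', delta=(1-6)*3^2 mod 509 = 464, hash=131+464 mod 509 = 86
Option C: s[5]='b'->'a', delta=(1-2)*3^0 mod 509 = 508, hash=131+508 mod 509 = 130
Option D: s[4]='c'->'b', delta=(2-3)*3^1 mod 509 = 506, hash=131+506 mod 509 = 128 <-- target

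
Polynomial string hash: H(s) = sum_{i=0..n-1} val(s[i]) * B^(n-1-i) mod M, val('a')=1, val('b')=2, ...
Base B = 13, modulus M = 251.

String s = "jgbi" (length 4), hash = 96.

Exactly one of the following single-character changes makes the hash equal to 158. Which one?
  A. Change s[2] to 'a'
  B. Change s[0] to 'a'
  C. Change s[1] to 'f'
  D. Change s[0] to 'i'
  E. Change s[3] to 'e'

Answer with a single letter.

Answer: D

Derivation:
Option A: s[2]='b'->'a', delta=(1-2)*13^1 mod 251 = 238, hash=96+238 mod 251 = 83
Option B: s[0]='j'->'a', delta=(1-10)*13^3 mod 251 = 56, hash=96+56 mod 251 = 152
Option C: s[1]='g'->'f', delta=(6-7)*13^2 mod 251 = 82, hash=96+82 mod 251 = 178
Option D: s[0]='j'->'i', delta=(9-10)*13^3 mod 251 = 62, hash=96+62 mod 251 = 158 <-- target
Option E: s[3]='i'->'e', delta=(5-9)*13^0 mod 251 = 247, hash=96+247 mod 251 = 92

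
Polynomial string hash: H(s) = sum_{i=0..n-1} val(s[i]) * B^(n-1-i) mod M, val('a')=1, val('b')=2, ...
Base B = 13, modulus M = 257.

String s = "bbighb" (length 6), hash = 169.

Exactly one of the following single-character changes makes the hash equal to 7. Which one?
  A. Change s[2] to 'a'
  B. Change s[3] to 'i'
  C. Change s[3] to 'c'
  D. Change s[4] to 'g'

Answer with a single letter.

Answer: C

Derivation:
Option A: s[2]='i'->'a', delta=(1-9)*13^3 mod 257 = 157, hash=169+157 mod 257 = 69
Option B: s[3]='g'->'i', delta=(9-7)*13^2 mod 257 = 81, hash=169+81 mod 257 = 250
Option C: s[3]='g'->'c', delta=(3-7)*13^2 mod 257 = 95, hash=169+95 mod 257 = 7 <-- target
Option D: s[4]='h'->'g', delta=(7-8)*13^1 mod 257 = 244, hash=169+244 mod 257 = 156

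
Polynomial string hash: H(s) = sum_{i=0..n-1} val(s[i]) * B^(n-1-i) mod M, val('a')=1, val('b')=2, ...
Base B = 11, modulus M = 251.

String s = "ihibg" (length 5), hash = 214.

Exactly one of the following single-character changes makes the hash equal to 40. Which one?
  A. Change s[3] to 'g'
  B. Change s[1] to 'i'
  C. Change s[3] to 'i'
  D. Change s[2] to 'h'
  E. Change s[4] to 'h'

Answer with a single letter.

Option A: s[3]='b'->'g', delta=(7-2)*11^1 mod 251 = 55, hash=214+55 mod 251 = 18
Option B: s[1]='h'->'i', delta=(9-8)*11^3 mod 251 = 76, hash=214+76 mod 251 = 39
Option C: s[3]='b'->'i', delta=(9-2)*11^1 mod 251 = 77, hash=214+77 mod 251 = 40 <-- target
Option D: s[2]='i'->'h', delta=(8-9)*11^2 mod 251 = 130, hash=214+130 mod 251 = 93
Option E: s[4]='g'->'h', delta=(8-7)*11^0 mod 251 = 1, hash=214+1 mod 251 = 215

Answer: C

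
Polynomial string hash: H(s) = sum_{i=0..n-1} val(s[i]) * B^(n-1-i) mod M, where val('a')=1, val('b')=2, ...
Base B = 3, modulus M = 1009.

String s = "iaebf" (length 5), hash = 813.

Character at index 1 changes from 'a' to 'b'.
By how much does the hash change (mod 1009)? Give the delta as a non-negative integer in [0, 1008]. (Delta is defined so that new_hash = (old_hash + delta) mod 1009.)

Delta formula: (val(new) - val(old)) * B^(n-1-k) mod M
  val('b') - val('a') = 2 - 1 = 1
  B^(n-1-k) = 3^3 mod 1009 = 27
  Delta = 1 * 27 mod 1009 = 27

Answer: 27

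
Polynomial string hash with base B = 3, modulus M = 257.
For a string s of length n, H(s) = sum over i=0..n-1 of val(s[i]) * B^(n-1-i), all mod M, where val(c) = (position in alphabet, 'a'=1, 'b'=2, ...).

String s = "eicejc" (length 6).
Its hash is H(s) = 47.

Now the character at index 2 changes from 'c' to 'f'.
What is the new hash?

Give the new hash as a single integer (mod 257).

Answer: 128

Derivation:
val('c') = 3, val('f') = 6
Position k = 2, exponent = n-1-k = 3
B^3 mod M = 3^3 mod 257 = 27
Delta = (6 - 3) * 27 mod 257 = 81
New hash = (47 + 81) mod 257 = 128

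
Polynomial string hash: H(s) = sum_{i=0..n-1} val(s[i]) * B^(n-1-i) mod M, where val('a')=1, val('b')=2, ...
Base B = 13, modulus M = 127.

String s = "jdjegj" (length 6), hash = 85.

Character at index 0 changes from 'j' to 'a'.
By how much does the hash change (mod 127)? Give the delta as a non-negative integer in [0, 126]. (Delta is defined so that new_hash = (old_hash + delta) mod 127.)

Delta formula: (val(new) - val(old)) * B^(n-1-k) mod M
  val('a') - val('j') = 1 - 10 = -9
  B^(n-1-k) = 13^5 mod 127 = 72
  Delta = -9 * 72 mod 127 = 114

Answer: 114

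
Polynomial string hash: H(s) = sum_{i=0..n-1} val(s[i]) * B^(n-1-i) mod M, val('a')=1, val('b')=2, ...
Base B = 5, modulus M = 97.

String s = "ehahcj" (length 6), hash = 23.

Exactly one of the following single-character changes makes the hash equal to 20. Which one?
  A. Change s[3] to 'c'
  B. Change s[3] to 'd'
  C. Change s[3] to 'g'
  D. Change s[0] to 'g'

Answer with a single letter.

Option A: s[3]='h'->'c', delta=(3-8)*5^2 mod 97 = 69, hash=23+69 mod 97 = 92
Option B: s[3]='h'->'d', delta=(4-8)*5^2 mod 97 = 94, hash=23+94 mod 97 = 20 <-- target
Option C: s[3]='h'->'g', delta=(7-8)*5^2 mod 97 = 72, hash=23+72 mod 97 = 95
Option D: s[0]='e'->'g', delta=(7-5)*5^5 mod 97 = 42, hash=23+42 mod 97 = 65

Answer: B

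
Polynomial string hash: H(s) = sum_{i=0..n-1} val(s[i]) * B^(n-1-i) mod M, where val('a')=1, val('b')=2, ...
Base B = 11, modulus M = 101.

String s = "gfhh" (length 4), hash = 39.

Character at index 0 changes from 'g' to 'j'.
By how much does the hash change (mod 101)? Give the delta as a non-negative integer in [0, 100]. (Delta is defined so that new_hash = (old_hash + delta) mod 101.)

Answer: 54

Derivation:
Delta formula: (val(new) - val(old)) * B^(n-1-k) mod M
  val('j') - val('g') = 10 - 7 = 3
  B^(n-1-k) = 11^3 mod 101 = 18
  Delta = 3 * 18 mod 101 = 54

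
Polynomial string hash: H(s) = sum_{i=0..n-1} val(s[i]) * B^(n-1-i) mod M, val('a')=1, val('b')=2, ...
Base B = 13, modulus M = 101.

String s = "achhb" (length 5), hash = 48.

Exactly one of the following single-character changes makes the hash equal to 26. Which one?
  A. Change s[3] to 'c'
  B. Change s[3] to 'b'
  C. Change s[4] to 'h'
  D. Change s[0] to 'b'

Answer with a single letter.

Option A: s[3]='h'->'c', delta=(3-8)*13^1 mod 101 = 36, hash=48+36 mod 101 = 84
Option B: s[3]='h'->'b', delta=(2-8)*13^1 mod 101 = 23, hash=48+23 mod 101 = 71
Option C: s[4]='b'->'h', delta=(8-2)*13^0 mod 101 = 6, hash=48+6 mod 101 = 54
Option D: s[0]='a'->'b', delta=(2-1)*13^4 mod 101 = 79, hash=48+79 mod 101 = 26 <-- target

Answer: D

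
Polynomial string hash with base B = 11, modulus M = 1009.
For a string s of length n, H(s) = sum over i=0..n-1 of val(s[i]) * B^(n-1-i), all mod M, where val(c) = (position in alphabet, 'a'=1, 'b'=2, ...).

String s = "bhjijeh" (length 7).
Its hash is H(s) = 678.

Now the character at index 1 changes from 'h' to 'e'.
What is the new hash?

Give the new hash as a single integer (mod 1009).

Answer: 836

Derivation:
val('h') = 8, val('e') = 5
Position k = 1, exponent = n-1-k = 5
B^5 mod M = 11^5 mod 1009 = 620
Delta = (5 - 8) * 620 mod 1009 = 158
New hash = (678 + 158) mod 1009 = 836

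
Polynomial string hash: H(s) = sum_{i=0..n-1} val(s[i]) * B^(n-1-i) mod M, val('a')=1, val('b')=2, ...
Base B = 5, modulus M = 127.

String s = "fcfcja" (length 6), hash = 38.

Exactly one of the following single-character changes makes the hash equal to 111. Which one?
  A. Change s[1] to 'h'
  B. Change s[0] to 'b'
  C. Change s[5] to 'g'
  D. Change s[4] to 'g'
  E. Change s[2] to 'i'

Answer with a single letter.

Answer: B

Derivation:
Option A: s[1]='c'->'h', delta=(8-3)*5^4 mod 127 = 77, hash=38+77 mod 127 = 115
Option B: s[0]='f'->'b', delta=(2-6)*5^5 mod 127 = 73, hash=38+73 mod 127 = 111 <-- target
Option C: s[5]='a'->'g', delta=(7-1)*5^0 mod 127 = 6, hash=38+6 mod 127 = 44
Option D: s[4]='j'->'g', delta=(7-10)*5^1 mod 127 = 112, hash=38+112 mod 127 = 23
Option E: s[2]='f'->'i', delta=(9-6)*5^3 mod 127 = 121, hash=38+121 mod 127 = 32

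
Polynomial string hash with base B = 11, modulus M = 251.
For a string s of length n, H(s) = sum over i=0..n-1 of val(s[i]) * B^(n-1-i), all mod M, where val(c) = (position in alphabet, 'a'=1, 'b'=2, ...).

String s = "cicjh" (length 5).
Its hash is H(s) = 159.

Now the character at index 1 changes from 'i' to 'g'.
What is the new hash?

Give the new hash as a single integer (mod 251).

Answer: 7

Derivation:
val('i') = 9, val('g') = 7
Position k = 1, exponent = n-1-k = 3
B^3 mod M = 11^3 mod 251 = 76
Delta = (7 - 9) * 76 mod 251 = 99
New hash = (159 + 99) mod 251 = 7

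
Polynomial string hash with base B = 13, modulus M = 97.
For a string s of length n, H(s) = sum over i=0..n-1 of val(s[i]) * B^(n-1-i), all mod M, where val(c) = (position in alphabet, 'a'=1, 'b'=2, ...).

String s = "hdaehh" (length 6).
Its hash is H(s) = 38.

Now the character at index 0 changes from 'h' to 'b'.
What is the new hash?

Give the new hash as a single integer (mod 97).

val('h') = 8, val('b') = 2
Position k = 0, exponent = n-1-k = 5
B^5 mod M = 13^5 mod 97 = 74
Delta = (2 - 8) * 74 mod 97 = 41
New hash = (38 + 41) mod 97 = 79

Answer: 79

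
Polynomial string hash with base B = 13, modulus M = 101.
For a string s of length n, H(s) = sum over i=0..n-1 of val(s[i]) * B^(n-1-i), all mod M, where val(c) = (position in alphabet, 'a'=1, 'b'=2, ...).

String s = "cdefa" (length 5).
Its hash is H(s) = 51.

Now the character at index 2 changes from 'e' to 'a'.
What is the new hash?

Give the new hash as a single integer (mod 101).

Answer: 82

Derivation:
val('e') = 5, val('a') = 1
Position k = 2, exponent = n-1-k = 2
B^2 mod M = 13^2 mod 101 = 68
Delta = (1 - 5) * 68 mod 101 = 31
New hash = (51 + 31) mod 101 = 82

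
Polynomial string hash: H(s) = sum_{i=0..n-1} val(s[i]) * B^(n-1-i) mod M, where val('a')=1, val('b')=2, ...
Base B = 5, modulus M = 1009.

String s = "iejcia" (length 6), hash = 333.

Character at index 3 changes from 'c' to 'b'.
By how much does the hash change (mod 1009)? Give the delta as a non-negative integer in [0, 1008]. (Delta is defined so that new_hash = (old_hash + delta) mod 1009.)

Answer: 984

Derivation:
Delta formula: (val(new) - val(old)) * B^(n-1-k) mod M
  val('b') - val('c') = 2 - 3 = -1
  B^(n-1-k) = 5^2 mod 1009 = 25
  Delta = -1 * 25 mod 1009 = 984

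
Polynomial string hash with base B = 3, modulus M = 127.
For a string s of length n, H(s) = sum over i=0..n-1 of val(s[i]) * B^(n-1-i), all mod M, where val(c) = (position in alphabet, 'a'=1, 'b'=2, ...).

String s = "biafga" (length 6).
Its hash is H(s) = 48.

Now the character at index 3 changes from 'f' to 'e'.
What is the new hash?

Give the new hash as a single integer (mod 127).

val('f') = 6, val('e') = 5
Position k = 3, exponent = n-1-k = 2
B^2 mod M = 3^2 mod 127 = 9
Delta = (5 - 6) * 9 mod 127 = 118
New hash = (48 + 118) mod 127 = 39

Answer: 39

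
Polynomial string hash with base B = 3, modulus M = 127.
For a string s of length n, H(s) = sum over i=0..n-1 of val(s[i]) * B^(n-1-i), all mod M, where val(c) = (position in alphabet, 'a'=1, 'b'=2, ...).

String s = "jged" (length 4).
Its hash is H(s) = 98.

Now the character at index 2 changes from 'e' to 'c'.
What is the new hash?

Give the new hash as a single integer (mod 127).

Answer: 92

Derivation:
val('e') = 5, val('c') = 3
Position k = 2, exponent = n-1-k = 1
B^1 mod M = 3^1 mod 127 = 3
Delta = (3 - 5) * 3 mod 127 = 121
New hash = (98 + 121) mod 127 = 92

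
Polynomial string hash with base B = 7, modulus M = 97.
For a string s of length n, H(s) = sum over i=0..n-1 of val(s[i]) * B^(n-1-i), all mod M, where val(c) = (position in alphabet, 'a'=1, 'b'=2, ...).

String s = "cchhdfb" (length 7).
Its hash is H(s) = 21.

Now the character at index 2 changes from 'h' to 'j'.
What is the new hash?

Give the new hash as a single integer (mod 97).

val('h') = 8, val('j') = 10
Position k = 2, exponent = n-1-k = 4
B^4 mod M = 7^4 mod 97 = 73
Delta = (10 - 8) * 73 mod 97 = 49
New hash = (21 + 49) mod 97 = 70

Answer: 70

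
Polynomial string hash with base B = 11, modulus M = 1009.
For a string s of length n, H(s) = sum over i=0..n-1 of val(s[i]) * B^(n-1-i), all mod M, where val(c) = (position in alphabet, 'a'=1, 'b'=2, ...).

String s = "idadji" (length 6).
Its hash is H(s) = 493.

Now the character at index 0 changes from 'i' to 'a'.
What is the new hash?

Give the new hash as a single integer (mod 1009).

Answer: 578

Derivation:
val('i') = 9, val('a') = 1
Position k = 0, exponent = n-1-k = 5
B^5 mod M = 11^5 mod 1009 = 620
Delta = (1 - 9) * 620 mod 1009 = 85
New hash = (493 + 85) mod 1009 = 578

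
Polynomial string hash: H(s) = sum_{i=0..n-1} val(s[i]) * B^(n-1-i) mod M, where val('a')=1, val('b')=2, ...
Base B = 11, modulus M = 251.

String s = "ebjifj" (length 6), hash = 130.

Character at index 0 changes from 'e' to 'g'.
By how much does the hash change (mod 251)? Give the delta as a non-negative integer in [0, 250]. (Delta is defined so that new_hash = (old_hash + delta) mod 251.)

Delta formula: (val(new) - val(old)) * B^(n-1-k) mod M
  val('g') - val('e') = 7 - 5 = 2
  B^(n-1-k) = 11^5 mod 251 = 160
  Delta = 2 * 160 mod 251 = 69

Answer: 69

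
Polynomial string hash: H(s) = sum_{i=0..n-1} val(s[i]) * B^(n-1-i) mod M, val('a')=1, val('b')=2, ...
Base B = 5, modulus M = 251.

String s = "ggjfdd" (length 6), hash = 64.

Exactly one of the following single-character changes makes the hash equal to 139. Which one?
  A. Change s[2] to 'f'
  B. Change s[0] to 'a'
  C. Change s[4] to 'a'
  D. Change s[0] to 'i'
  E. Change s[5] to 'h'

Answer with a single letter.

Option A: s[2]='j'->'f', delta=(6-10)*5^3 mod 251 = 2, hash=64+2 mod 251 = 66
Option B: s[0]='g'->'a', delta=(1-7)*5^5 mod 251 = 75, hash=64+75 mod 251 = 139 <-- target
Option C: s[4]='d'->'a', delta=(1-4)*5^1 mod 251 = 236, hash=64+236 mod 251 = 49
Option D: s[0]='g'->'i', delta=(9-7)*5^5 mod 251 = 226, hash=64+226 mod 251 = 39
Option E: s[5]='d'->'h', delta=(8-4)*5^0 mod 251 = 4, hash=64+4 mod 251 = 68

Answer: B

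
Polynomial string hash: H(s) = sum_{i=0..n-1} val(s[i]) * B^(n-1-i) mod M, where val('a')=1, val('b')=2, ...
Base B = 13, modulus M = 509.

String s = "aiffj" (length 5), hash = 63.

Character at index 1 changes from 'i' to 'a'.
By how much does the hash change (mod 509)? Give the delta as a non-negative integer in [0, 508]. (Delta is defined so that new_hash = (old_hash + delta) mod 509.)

Delta formula: (val(new) - val(old)) * B^(n-1-k) mod M
  val('a') - val('i') = 1 - 9 = -8
  B^(n-1-k) = 13^3 mod 509 = 161
  Delta = -8 * 161 mod 509 = 239

Answer: 239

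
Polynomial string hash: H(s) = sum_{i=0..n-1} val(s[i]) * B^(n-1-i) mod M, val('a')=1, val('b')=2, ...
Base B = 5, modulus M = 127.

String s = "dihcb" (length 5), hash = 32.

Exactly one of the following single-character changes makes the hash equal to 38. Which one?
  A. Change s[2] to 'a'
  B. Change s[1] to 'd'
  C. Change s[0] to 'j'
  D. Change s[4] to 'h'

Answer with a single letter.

Option A: s[2]='h'->'a', delta=(1-8)*5^2 mod 127 = 79, hash=32+79 mod 127 = 111
Option B: s[1]='i'->'d', delta=(4-9)*5^3 mod 127 = 10, hash=32+10 mod 127 = 42
Option C: s[0]='d'->'j', delta=(10-4)*5^4 mod 127 = 67, hash=32+67 mod 127 = 99
Option D: s[4]='b'->'h', delta=(8-2)*5^0 mod 127 = 6, hash=32+6 mod 127 = 38 <-- target

Answer: D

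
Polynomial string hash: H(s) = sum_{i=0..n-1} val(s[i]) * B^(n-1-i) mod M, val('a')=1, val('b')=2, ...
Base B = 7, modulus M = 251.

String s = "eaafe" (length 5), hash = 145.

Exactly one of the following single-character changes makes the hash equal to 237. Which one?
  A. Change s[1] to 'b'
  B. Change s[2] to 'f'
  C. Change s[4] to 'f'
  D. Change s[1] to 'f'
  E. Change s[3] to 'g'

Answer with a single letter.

Answer: A

Derivation:
Option A: s[1]='a'->'b', delta=(2-1)*7^3 mod 251 = 92, hash=145+92 mod 251 = 237 <-- target
Option B: s[2]='a'->'f', delta=(6-1)*7^2 mod 251 = 245, hash=145+245 mod 251 = 139
Option C: s[4]='e'->'f', delta=(6-5)*7^0 mod 251 = 1, hash=145+1 mod 251 = 146
Option D: s[1]='a'->'f', delta=(6-1)*7^3 mod 251 = 209, hash=145+209 mod 251 = 103
Option E: s[3]='f'->'g', delta=(7-6)*7^1 mod 251 = 7, hash=145+7 mod 251 = 152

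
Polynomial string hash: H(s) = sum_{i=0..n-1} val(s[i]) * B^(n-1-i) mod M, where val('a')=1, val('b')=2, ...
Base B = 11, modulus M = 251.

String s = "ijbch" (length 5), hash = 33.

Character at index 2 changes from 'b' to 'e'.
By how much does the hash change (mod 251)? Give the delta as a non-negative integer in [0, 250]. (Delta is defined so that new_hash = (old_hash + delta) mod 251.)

Delta formula: (val(new) - val(old)) * B^(n-1-k) mod M
  val('e') - val('b') = 5 - 2 = 3
  B^(n-1-k) = 11^2 mod 251 = 121
  Delta = 3 * 121 mod 251 = 112

Answer: 112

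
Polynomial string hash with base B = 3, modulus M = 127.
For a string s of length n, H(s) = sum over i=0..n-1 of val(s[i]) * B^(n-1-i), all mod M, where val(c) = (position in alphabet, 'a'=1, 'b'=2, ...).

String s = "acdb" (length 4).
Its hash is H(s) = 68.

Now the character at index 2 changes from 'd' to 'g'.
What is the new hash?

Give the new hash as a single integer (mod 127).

val('d') = 4, val('g') = 7
Position k = 2, exponent = n-1-k = 1
B^1 mod M = 3^1 mod 127 = 3
Delta = (7 - 4) * 3 mod 127 = 9
New hash = (68 + 9) mod 127 = 77

Answer: 77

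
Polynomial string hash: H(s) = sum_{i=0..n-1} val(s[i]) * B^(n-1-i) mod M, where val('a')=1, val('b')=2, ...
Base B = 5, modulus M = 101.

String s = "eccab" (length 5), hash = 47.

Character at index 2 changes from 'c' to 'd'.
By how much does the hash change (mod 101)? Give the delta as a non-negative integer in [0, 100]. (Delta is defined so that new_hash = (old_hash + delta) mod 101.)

Delta formula: (val(new) - val(old)) * B^(n-1-k) mod M
  val('d') - val('c') = 4 - 3 = 1
  B^(n-1-k) = 5^2 mod 101 = 25
  Delta = 1 * 25 mod 101 = 25

Answer: 25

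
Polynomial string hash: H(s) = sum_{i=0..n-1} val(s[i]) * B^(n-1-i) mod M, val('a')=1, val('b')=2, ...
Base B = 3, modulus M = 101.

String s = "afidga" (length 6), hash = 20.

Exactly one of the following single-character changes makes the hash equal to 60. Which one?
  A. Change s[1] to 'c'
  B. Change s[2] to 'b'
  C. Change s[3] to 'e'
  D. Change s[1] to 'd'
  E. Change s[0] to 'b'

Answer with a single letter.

Answer: D

Derivation:
Option A: s[1]='f'->'c', delta=(3-6)*3^4 mod 101 = 60, hash=20+60 mod 101 = 80
Option B: s[2]='i'->'b', delta=(2-9)*3^3 mod 101 = 13, hash=20+13 mod 101 = 33
Option C: s[3]='d'->'e', delta=(5-4)*3^2 mod 101 = 9, hash=20+9 mod 101 = 29
Option D: s[1]='f'->'d', delta=(4-6)*3^4 mod 101 = 40, hash=20+40 mod 101 = 60 <-- target
Option E: s[0]='a'->'b', delta=(2-1)*3^5 mod 101 = 41, hash=20+41 mod 101 = 61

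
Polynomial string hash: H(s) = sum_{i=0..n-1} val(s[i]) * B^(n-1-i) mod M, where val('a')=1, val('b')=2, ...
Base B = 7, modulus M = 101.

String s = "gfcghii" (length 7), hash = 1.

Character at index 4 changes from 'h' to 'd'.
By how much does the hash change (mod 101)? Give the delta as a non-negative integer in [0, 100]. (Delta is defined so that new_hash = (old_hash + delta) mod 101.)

Delta formula: (val(new) - val(old)) * B^(n-1-k) mod M
  val('d') - val('h') = 4 - 8 = -4
  B^(n-1-k) = 7^2 mod 101 = 49
  Delta = -4 * 49 mod 101 = 6

Answer: 6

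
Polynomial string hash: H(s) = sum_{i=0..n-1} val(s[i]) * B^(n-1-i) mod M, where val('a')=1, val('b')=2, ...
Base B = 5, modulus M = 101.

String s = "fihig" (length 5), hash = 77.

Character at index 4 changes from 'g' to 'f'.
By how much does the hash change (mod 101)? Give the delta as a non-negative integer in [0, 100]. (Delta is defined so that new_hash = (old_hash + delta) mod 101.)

Delta formula: (val(new) - val(old)) * B^(n-1-k) mod M
  val('f') - val('g') = 6 - 7 = -1
  B^(n-1-k) = 5^0 mod 101 = 1
  Delta = -1 * 1 mod 101 = 100

Answer: 100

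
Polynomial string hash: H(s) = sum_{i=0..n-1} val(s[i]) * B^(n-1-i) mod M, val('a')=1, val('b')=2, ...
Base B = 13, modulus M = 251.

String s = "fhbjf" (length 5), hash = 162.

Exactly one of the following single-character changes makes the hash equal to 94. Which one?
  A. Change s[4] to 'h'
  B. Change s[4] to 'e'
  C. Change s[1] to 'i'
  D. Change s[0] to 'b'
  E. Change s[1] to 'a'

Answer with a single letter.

Option A: s[4]='f'->'h', delta=(8-6)*13^0 mod 251 = 2, hash=162+2 mod 251 = 164
Option B: s[4]='f'->'e', delta=(5-6)*13^0 mod 251 = 250, hash=162+250 mod 251 = 161
Option C: s[1]='h'->'i', delta=(9-8)*13^3 mod 251 = 189, hash=162+189 mod 251 = 100
Option D: s[0]='f'->'b', delta=(2-6)*13^4 mod 251 = 212, hash=162+212 mod 251 = 123
Option E: s[1]='h'->'a', delta=(1-8)*13^3 mod 251 = 183, hash=162+183 mod 251 = 94 <-- target

Answer: E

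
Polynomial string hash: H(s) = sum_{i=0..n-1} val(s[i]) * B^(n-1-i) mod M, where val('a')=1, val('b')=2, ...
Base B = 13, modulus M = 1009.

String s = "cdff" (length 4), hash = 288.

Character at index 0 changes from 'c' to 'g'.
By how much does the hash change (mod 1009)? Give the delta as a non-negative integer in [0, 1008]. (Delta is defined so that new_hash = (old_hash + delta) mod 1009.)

Answer: 716

Derivation:
Delta formula: (val(new) - val(old)) * B^(n-1-k) mod M
  val('g') - val('c') = 7 - 3 = 4
  B^(n-1-k) = 13^3 mod 1009 = 179
  Delta = 4 * 179 mod 1009 = 716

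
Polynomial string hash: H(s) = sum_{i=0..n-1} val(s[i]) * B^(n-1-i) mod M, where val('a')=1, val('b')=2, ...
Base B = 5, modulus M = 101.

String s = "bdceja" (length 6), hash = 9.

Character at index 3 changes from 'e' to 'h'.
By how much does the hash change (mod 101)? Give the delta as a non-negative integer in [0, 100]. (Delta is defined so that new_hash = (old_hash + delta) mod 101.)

Delta formula: (val(new) - val(old)) * B^(n-1-k) mod M
  val('h') - val('e') = 8 - 5 = 3
  B^(n-1-k) = 5^2 mod 101 = 25
  Delta = 3 * 25 mod 101 = 75

Answer: 75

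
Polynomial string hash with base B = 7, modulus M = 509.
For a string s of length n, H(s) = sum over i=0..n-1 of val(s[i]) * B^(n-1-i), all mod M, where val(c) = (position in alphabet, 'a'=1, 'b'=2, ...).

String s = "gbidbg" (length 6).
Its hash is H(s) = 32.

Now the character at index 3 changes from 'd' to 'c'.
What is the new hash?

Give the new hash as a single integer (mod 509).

val('d') = 4, val('c') = 3
Position k = 3, exponent = n-1-k = 2
B^2 mod M = 7^2 mod 509 = 49
Delta = (3 - 4) * 49 mod 509 = 460
New hash = (32 + 460) mod 509 = 492

Answer: 492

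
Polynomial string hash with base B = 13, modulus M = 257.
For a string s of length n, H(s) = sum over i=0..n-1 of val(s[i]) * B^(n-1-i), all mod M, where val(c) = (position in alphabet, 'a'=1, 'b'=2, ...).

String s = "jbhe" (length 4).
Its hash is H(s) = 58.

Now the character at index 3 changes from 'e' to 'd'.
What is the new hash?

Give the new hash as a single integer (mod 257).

Answer: 57

Derivation:
val('e') = 5, val('d') = 4
Position k = 3, exponent = n-1-k = 0
B^0 mod M = 13^0 mod 257 = 1
Delta = (4 - 5) * 1 mod 257 = 256
New hash = (58 + 256) mod 257 = 57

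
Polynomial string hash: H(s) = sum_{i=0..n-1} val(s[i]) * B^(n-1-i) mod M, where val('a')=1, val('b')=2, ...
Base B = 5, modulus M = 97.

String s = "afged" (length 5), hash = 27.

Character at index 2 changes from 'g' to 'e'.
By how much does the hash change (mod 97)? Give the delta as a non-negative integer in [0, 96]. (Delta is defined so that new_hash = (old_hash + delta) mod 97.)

Answer: 47

Derivation:
Delta formula: (val(new) - val(old)) * B^(n-1-k) mod M
  val('e') - val('g') = 5 - 7 = -2
  B^(n-1-k) = 5^2 mod 97 = 25
  Delta = -2 * 25 mod 97 = 47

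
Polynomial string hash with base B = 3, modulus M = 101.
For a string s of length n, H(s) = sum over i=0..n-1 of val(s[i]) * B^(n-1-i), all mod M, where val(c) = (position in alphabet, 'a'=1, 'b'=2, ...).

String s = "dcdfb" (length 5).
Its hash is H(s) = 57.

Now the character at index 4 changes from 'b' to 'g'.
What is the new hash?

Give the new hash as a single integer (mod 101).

val('b') = 2, val('g') = 7
Position k = 4, exponent = n-1-k = 0
B^0 mod M = 3^0 mod 101 = 1
Delta = (7 - 2) * 1 mod 101 = 5
New hash = (57 + 5) mod 101 = 62

Answer: 62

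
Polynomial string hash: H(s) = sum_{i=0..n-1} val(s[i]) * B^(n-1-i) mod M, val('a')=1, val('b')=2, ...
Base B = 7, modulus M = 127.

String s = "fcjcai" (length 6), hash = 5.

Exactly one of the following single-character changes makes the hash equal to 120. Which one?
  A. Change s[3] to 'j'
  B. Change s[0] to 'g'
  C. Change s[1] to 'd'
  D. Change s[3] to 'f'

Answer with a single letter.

Answer: C

Derivation:
Option A: s[3]='c'->'j', delta=(10-3)*7^2 mod 127 = 89, hash=5+89 mod 127 = 94
Option B: s[0]='f'->'g', delta=(7-6)*7^5 mod 127 = 43, hash=5+43 mod 127 = 48
Option C: s[1]='c'->'d', delta=(4-3)*7^4 mod 127 = 115, hash=5+115 mod 127 = 120 <-- target
Option D: s[3]='c'->'f', delta=(6-3)*7^2 mod 127 = 20, hash=5+20 mod 127 = 25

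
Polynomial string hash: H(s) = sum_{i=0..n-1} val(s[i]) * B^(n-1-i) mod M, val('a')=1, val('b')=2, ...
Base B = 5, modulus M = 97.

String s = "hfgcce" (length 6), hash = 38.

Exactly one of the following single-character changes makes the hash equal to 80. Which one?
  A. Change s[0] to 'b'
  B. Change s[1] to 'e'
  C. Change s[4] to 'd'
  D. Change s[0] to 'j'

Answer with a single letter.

Answer: D

Derivation:
Option A: s[0]='h'->'b', delta=(2-8)*5^5 mod 97 = 68, hash=38+68 mod 97 = 9
Option B: s[1]='f'->'e', delta=(5-6)*5^4 mod 97 = 54, hash=38+54 mod 97 = 92
Option C: s[4]='c'->'d', delta=(4-3)*5^1 mod 97 = 5, hash=38+5 mod 97 = 43
Option D: s[0]='h'->'j', delta=(10-8)*5^5 mod 97 = 42, hash=38+42 mod 97 = 80 <-- target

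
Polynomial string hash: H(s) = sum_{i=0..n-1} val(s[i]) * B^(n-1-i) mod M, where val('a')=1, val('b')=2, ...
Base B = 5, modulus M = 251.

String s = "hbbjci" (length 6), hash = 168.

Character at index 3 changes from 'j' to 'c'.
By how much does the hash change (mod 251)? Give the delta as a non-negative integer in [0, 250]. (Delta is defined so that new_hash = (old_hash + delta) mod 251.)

Answer: 76

Derivation:
Delta formula: (val(new) - val(old)) * B^(n-1-k) mod M
  val('c') - val('j') = 3 - 10 = -7
  B^(n-1-k) = 5^2 mod 251 = 25
  Delta = -7 * 25 mod 251 = 76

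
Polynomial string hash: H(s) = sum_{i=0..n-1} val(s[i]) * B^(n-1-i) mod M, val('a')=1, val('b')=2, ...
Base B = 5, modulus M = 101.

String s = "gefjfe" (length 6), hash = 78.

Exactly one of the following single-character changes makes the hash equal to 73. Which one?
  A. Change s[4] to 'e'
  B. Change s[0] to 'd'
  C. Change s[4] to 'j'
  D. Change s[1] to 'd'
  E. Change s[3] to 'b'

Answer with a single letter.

Answer: A

Derivation:
Option A: s[4]='f'->'e', delta=(5-6)*5^1 mod 101 = 96, hash=78+96 mod 101 = 73 <-- target
Option B: s[0]='g'->'d', delta=(4-7)*5^5 mod 101 = 18, hash=78+18 mod 101 = 96
Option C: s[4]='f'->'j', delta=(10-6)*5^1 mod 101 = 20, hash=78+20 mod 101 = 98
Option D: s[1]='e'->'d', delta=(4-5)*5^4 mod 101 = 82, hash=78+82 mod 101 = 59
Option E: s[3]='j'->'b', delta=(2-10)*5^2 mod 101 = 2, hash=78+2 mod 101 = 80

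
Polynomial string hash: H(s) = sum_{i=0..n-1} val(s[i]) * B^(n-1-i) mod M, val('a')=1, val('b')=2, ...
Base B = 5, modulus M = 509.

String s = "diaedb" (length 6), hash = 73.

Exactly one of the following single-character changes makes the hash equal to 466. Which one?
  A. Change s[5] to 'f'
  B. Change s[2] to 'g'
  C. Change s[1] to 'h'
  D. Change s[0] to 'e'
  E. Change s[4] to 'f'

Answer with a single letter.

Answer: C

Derivation:
Option A: s[5]='b'->'f', delta=(6-2)*5^0 mod 509 = 4, hash=73+4 mod 509 = 77
Option B: s[2]='a'->'g', delta=(7-1)*5^3 mod 509 = 241, hash=73+241 mod 509 = 314
Option C: s[1]='i'->'h', delta=(8-9)*5^4 mod 509 = 393, hash=73+393 mod 509 = 466 <-- target
Option D: s[0]='d'->'e', delta=(5-4)*5^5 mod 509 = 71, hash=73+71 mod 509 = 144
Option E: s[4]='d'->'f', delta=(6-4)*5^1 mod 509 = 10, hash=73+10 mod 509 = 83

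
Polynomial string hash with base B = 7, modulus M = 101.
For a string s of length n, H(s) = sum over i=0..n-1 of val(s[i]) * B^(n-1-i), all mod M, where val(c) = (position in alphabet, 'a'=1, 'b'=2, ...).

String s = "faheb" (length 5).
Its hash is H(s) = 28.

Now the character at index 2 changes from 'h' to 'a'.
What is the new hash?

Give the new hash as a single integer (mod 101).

val('h') = 8, val('a') = 1
Position k = 2, exponent = n-1-k = 2
B^2 mod M = 7^2 mod 101 = 49
Delta = (1 - 8) * 49 mod 101 = 61
New hash = (28 + 61) mod 101 = 89

Answer: 89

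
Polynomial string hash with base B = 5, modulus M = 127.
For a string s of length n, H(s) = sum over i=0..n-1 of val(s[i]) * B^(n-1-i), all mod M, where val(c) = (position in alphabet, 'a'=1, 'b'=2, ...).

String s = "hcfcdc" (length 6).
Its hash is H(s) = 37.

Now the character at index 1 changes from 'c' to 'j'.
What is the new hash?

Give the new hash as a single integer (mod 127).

Answer: 94

Derivation:
val('c') = 3, val('j') = 10
Position k = 1, exponent = n-1-k = 4
B^4 mod M = 5^4 mod 127 = 117
Delta = (10 - 3) * 117 mod 127 = 57
New hash = (37 + 57) mod 127 = 94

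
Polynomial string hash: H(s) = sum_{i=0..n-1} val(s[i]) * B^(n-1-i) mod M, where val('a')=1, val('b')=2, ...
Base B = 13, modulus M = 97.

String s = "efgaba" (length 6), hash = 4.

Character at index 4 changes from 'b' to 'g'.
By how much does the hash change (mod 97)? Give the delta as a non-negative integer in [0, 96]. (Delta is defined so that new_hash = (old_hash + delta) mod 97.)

Answer: 65

Derivation:
Delta formula: (val(new) - val(old)) * B^(n-1-k) mod M
  val('g') - val('b') = 7 - 2 = 5
  B^(n-1-k) = 13^1 mod 97 = 13
  Delta = 5 * 13 mod 97 = 65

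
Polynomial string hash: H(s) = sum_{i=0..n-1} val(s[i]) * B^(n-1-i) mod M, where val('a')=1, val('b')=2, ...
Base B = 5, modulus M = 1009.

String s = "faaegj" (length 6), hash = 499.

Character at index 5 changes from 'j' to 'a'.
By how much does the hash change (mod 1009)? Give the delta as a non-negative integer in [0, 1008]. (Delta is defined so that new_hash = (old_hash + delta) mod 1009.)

Delta formula: (val(new) - val(old)) * B^(n-1-k) mod M
  val('a') - val('j') = 1 - 10 = -9
  B^(n-1-k) = 5^0 mod 1009 = 1
  Delta = -9 * 1 mod 1009 = 1000

Answer: 1000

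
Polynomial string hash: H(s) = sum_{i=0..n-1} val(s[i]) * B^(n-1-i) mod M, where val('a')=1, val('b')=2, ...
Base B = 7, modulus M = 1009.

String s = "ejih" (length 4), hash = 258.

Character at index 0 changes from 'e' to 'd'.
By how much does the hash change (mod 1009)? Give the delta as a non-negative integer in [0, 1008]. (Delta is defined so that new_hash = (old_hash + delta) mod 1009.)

Delta formula: (val(new) - val(old)) * B^(n-1-k) mod M
  val('d') - val('e') = 4 - 5 = -1
  B^(n-1-k) = 7^3 mod 1009 = 343
  Delta = -1 * 343 mod 1009 = 666

Answer: 666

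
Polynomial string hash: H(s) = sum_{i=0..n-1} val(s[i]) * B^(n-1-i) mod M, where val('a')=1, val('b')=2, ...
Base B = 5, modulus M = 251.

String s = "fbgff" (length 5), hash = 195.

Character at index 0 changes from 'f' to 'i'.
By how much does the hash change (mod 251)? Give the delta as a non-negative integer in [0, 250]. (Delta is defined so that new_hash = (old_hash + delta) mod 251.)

Answer: 118

Derivation:
Delta formula: (val(new) - val(old)) * B^(n-1-k) mod M
  val('i') - val('f') = 9 - 6 = 3
  B^(n-1-k) = 5^4 mod 251 = 123
  Delta = 3 * 123 mod 251 = 118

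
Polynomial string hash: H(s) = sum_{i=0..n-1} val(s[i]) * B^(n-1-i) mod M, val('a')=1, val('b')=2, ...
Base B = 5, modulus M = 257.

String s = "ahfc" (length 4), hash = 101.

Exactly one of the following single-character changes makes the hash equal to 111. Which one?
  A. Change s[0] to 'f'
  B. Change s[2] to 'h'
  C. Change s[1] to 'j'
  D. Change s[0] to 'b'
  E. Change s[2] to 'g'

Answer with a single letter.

Option A: s[0]='a'->'f', delta=(6-1)*5^3 mod 257 = 111, hash=101+111 mod 257 = 212
Option B: s[2]='f'->'h', delta=(8-6)*5^1 mod 257 = 10, hash=101+10 mod 257 = 111 <-- target
Option C: s[1]='h'->'j', delta=(10-8)*5^2 mod 257 = 50, hash=101+50 mod 257 = 151
Option D: s[0]='a'->'b', delta=(2-1)*5^3 mod 257 = 125, hash=101+125 mod 257 = 226
Option E: s[2]='f'->'g', delta=(7-6)*5^1 mod 257 = 5, hash=101+5 mod 257 = 106

Answer: B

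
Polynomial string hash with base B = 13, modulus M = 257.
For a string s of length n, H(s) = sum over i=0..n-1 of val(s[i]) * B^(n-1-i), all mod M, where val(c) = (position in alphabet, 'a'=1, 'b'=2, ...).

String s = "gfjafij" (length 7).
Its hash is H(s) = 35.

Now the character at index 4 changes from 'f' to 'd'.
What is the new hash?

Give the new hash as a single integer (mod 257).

Answer: 211

Derivation:
val('f') = 6, val('d') = 4
Position k = 4, exponent = n-1-k = 2
B^2 mod M = 13^2 mod 257 = 169
Delta = (4 - 6) * 169 mod 257 = 176
New hash = (35 + 176) mod 257 = 211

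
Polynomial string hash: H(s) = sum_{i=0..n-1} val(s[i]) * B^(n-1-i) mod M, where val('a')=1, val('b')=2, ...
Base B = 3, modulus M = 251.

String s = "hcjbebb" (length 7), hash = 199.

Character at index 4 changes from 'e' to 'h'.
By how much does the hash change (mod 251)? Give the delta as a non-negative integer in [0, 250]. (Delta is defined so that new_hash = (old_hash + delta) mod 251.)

Delta formula: (val(new) - val(old)) * B^(n-1-k) mod M
  val('h') - val('e') = 8 - 5 = 3
  B^(n-1-k) = 3^2 mod 251 = 9
  Delta = 3 * 9 mod 251 = 27

Answer: 27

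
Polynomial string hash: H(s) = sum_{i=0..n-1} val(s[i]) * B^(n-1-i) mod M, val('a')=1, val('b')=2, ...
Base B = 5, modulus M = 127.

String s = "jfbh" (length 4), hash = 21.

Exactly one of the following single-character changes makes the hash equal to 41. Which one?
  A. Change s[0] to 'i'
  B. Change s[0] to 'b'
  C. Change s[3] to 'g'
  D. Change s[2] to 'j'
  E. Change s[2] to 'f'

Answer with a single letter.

Answer: E

Derivation:
Option A: s[0]='j'->'i', delta=(9-10)*5^3 mod 127 = 2, hash=21+2 mod 127 = 23
Option B: s[0]='j'->'b', delta=(2-10)*5^3 mod 127 = 16, hash=21+16 mod 127 = 37
Option C: s[3]='h'->'g', delta=(7-8)*5^0 mod 127 = 126, hash=21+126 mod 127 = 20
Option D: s[2]='b'->'j', delta=(10-2)*5^1 mod 127 = 40, hash=21+40 mod 127 = 61
Option E: s[2]='b'->'f', delta=(6-2)*5^1 mod 127 = 20, hash=21+20 mod 127 = 41 <-- target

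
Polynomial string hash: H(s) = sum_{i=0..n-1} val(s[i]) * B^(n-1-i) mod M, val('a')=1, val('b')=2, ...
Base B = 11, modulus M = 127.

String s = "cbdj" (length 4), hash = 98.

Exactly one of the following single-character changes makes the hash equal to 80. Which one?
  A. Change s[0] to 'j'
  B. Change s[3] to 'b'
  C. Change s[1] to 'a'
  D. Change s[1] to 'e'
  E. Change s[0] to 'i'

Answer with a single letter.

Answer: D

Derivation:
Option A: s[0]='c'->'j', delta=(10-3)*11^3 mod 127 = 46, hash=98+46 mod 127 = 17
Option B: s[3]='j'->'b', delta=(2-10)*11^0 mod 127 = 119, hash=98+119 mod 127 = 90
Option C: s[1]='b'->'a', delta=(1-2)*11^2 mod 127 = 6, hash=98+6 mod 127 = 104
Option D: s[1]='b'->'e', delta=(5-2)*11^2 mod 127 = 109, hash=98+109 mod 127 = 80 <-- target
Option E: s[0]='c'->'i', delta=(9-3)*11^3 mod 127 = 112, hash=98+112 mod 127 = 83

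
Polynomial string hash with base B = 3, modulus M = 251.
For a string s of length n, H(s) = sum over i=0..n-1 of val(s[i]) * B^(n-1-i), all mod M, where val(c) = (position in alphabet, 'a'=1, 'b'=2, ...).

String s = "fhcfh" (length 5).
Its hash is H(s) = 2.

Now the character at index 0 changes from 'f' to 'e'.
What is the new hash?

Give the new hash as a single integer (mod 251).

Answer: 172

Derivation:
val('f') = 6, val('e') = 5
Position k = 0, exponent = n-1-k = 4
B^4 mod M = 3^4 mod 251 = 81
Delta = (5 - 6) * 81 mod 251 = 170
New hash = (2 + 170) mod 251 = 172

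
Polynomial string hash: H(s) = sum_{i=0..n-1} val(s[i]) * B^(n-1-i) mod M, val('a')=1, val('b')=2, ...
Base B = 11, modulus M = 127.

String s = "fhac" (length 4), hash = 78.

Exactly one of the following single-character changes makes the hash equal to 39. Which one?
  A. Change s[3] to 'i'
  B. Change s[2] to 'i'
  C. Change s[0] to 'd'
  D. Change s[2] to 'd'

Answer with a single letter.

Answer: B

Derivation:
Option A: s[3]='c'->'i', delta=(9-3)*11^0 mod 127 = 6, hash=78+6 mod 127 = 84
Option B: s[2]='a'->'i', delta=(9-1)*11^1 mod 127 = 88, hash=78+88 mod 127 = 39 <-- target
Option C: s[0]='f'->'d', delta=(4-6)*11^3 mod 127 = 5, hash=78+5 mod 127 = 83
Option D: s[2]='a'->'d', delta=(4-1)*11^1 mod 127 = 33, hash=78+33 mod 127 = 111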